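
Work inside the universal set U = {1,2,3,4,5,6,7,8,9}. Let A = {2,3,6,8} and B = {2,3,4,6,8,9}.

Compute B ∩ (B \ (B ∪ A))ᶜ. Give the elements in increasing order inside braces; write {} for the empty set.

{2,3,4,6,8,9}

B ∪ A = {2,3,4,6,8,9}
B \ (B ∪ A) = {}
(B \ (B ∪ A))ᶜ = {1,2,3,4,5,6,7,8,9}
B ∩ (B \ (B ∪ A))ᶜ = {2,3,4,6,8,9}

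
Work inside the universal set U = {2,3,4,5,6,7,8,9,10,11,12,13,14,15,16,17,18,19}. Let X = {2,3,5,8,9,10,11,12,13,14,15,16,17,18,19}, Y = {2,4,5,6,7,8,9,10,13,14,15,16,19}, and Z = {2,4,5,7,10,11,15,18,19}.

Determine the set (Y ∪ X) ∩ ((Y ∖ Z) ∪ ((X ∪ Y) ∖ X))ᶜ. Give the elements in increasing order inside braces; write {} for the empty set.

{2,3,5,10,11,12,15,17,18,19}

Y ∪ X = {2,3,4,5,6,7,8,9,10,11,12,13,14,15,16,17,18,19}
Y ∖ Z = {6,8,9,13,14,16}
X ∪ Y = {2,3,4,5,6,7,8,9,10,11,12,13,14,15,16,17,18,19}
(X ∪ Y) ∖ X = {4,6,7}
(Y ∖ Z) ∪ ((X ∪ Y) ∖ X) = {4,6,7,8,9,13,14,16}
((Y ∖ Z) ∪ ((X ∪ Y) ∖ X))ᶜ = {2,3,5,10,11,12,15,17,18,19}
(Y ∪ X) ∩ ((Y ∖ Z) ∪ ((X ∪ Y) ∖ X))ᶜ = {2,3,5,10,11,12,15,17,18,19}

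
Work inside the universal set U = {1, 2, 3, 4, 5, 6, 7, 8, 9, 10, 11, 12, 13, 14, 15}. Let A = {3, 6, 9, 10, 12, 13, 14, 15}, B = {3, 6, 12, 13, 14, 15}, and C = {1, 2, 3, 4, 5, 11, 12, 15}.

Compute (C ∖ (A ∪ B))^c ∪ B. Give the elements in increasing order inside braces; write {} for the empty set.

A ∪ B = {3, 6, 9, 10, 12, 13, 14, 15}
C ∖ (A ∪ B) = {1, 2, 4, 5, 11}
(C ∖ (A ∪ B))^c = {3, 6, 7, 8, 9, 10, 12, 13, 14, 15}
(C ∖ (A ∪ B))^c ∪ B = {3, 6, 7, 8, 9, 10, 12, 13, 14, 15}

{3, 6, 7, 8, 9, 10, 12, 13, 14, 15}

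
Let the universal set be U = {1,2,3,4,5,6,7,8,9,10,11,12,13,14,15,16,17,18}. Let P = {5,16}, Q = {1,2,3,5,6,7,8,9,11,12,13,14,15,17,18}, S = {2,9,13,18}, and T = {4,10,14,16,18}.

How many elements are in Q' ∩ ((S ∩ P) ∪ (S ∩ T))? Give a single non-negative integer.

0

Q' = {4,10,16}
S ∩ P = {}
S ∩ T = {18}
(S ∩ P) ∪ (S ∩ T) = {18}
Q' ∩ ((S ∩ P) ∪ (S ∩ T)) = {}
|Q' ∩ ((S ∩ P) ∪ (S ∩ T))| = 0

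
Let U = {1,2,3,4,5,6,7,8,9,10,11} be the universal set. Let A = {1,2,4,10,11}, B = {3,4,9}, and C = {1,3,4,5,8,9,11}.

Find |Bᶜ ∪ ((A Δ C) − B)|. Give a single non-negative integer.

Bᶜ = {1,2,5,6,7,8,10,11}
A Δ C = {2,3,5,8,9,10}
(A Δ C) − B = {2,5,8,10}
Bᶜ ∪ ((A Δ C) − B) = {1,2,5,6,7,8,10,11}
|Bᶜ ∪ ((A Δ C) − B)| = 8

8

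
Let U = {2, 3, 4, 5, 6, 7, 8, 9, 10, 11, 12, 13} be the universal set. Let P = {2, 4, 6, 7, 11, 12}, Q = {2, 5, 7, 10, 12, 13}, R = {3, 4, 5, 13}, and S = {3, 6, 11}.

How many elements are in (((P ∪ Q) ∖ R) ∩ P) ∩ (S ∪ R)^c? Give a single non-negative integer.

3

P ∪ Q = {2, 4, 5, 6, 7, 10, 11, 12, 13}
(P ∪ Q) ∖ R = {2, 6, 7, 10, 11, 12}
((P ∪ Q) ∖ R) ∩ P = {2, 6, 7, 11, 12}
S ∪ R = {3, 4, 5, 6, 11, 13}
(S ∪ R)^c = {2, 7, 8, 9, 10, 12}
(((P ∪ Q) ∖ R) ∩ P) ∩ (S ∪ R)^c = {2, 7, 12}
|(((P ∪ Q) ∖ R) ∩ P) ∩ (S ∪ R)^c| = 3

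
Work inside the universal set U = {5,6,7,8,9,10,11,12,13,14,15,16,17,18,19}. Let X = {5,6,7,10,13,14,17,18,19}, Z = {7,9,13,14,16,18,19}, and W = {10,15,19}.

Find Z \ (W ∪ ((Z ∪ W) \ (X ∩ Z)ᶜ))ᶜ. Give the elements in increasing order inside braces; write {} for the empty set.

Z ∪ W = {7,9,10,13,14,15,16,18,19}
X ∩ Z = {7,13,14,18,19}
(X ∩ Z)ᶜ = {5,6,8,9,10,11,12,15,16,17}
(Z ∪ W) \ (X ∩ Z)ᶜ = {7,13,14,18,19}
W ∪ ((Z ∪ W) \ (X ∩ Z)ᶜ) = {7,10,13,14,15,18,19}
(W ∪ ((Z ∪ W) \ (X ∩ Z)ᶜ))ᶜ = {5,6,8,9,11,12,16,17}
Z \ (W ∪ ((Z ∪ W) \ (X ∩ Z)ᶜ))ᶜ = {7,13,14,18,19}

{7,13,14,18,19}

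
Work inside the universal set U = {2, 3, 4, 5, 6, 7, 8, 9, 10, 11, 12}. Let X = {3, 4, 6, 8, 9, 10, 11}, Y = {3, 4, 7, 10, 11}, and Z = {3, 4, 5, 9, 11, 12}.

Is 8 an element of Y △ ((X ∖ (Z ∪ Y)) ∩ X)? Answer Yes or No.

Yes

8 ∉ Z and 8 ∉ Y, so 8 ∉ Z ∪ Y
8 ∈ X and 8 ∉ (Z ∪ Y), so 8 ∈ X ∖ (Z ∪ Y)
8 ∈ (X ∖ (Z ∪ Y)) and 8 ∈ X, so 8 ∈ (X ∖ (Z ∪ Y)) ∩ X
8 ∉ Y and 8 ∈ ((X ∖ (Z ∪ Y)) ∩ X), so 8 ∈ Y △ ((X ∖ (Z ∪ Y)) ∩ X)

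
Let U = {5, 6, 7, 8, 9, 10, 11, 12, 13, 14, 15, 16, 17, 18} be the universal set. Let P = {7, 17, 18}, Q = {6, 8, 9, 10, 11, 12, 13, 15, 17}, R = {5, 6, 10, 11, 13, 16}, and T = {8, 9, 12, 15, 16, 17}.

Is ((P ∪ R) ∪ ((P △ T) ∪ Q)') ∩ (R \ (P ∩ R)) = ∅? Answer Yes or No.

No

P ∪ R = {5, 6, 7, 10, 11, 13, 16, 17, 18}
P △ T = {7, 8, 9, 12, 15, 16, 18}
(P △ T) ∪ Q = {6, 7, 8, 9, 10, 11, 12, 13, 15, 16, 17, 18}
((P △ T) ∪ Q)' = {5, 14}
(P ∪ R) ∪ ((P △ T) ∪ Q)' = {5, 6, 7, 10, 11, 13, 14, 16, 17, 18}
P ∩ R = {}
R \ (P ∩ R) = {5, 6, 10, 11, 13, 16}
5 lies in both, so they are not disjoint.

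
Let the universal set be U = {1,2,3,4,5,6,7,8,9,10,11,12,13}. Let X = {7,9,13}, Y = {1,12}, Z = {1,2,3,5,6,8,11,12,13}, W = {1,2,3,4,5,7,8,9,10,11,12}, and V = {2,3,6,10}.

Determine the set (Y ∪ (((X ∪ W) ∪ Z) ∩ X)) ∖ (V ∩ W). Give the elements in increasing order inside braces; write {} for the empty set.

X ∪ W = {1,2,3,4,5,7,8,9,10,11,12,13}
(X ∪ W) ∪ Z = {1,2,3,4,5,6,7,8,9,10,11,12,13}
((X ∪ W) ∪ Z) ∩ X = {7,9,13}
Y ∪ (((X ∪ W) ∪ Z) ∩ X) = {1,7,9,12,13}
V ∩ W = {2,3,10}
(Y ∪ (((X ∪ W) ∪ Z) ∩ X)) ∖ (V ∩ W) = {1,7,9,12,13}

{1,7,9,12,13}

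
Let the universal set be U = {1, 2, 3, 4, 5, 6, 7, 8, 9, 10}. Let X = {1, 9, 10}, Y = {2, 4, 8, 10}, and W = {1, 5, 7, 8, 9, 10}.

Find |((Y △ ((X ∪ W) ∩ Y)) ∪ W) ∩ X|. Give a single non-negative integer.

X ∪ W = {1, 5, 7, 8, 9, 10}
(X ∪ W) ∩ Y = {8, 10}
Y △ ((X ∪ W) ∩ Y) = {2, 4}
(Y △ ((X ∪ W) ∩ Y)) ∪ W = {1, 2, 4, 5, 7, 8, 9, 10}
((Y △ ((X ∪ W) ∩ Y)) ∪ W) ∩ X = {1, 9, 10}
|((Y △ ((X ∪ W) ∩ Y)) ∪ W) ∩ X| = 3

3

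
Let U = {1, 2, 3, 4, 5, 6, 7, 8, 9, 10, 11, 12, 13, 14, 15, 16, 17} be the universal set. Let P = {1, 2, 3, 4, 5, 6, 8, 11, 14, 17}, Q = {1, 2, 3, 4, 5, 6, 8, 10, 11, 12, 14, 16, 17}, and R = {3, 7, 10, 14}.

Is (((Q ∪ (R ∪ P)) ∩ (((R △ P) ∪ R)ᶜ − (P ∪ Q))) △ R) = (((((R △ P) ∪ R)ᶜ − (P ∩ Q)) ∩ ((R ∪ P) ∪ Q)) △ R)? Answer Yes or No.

R ∪ P = {1, 2, 3, 4, 5, 6, 7, 8, 10, 11, 14, 17}
Q ∪ (R ∪ P) = {1, 2, 3, 4, 5, 6, 7, 8, 10, 11, 12, 14, 16, 17}
R △ P = {1, 2, 4, 5, 6, 7, 8, 10, 11, 17}
(R △ P) ∪ R = {1, 2, 3, 4, 5, 6, 7, 8, 10, 11, 14, 17}
((R △ P) ∪ R)ᶜ = {9, 12, 13, 15, 16}
P ∪ Q = {1, 2, 3, 4, 5, 6, 8, 10, 11, 12, 14, 16, 17}
((R △ P) ∪ R)ᶜ − (P ∪ Q) = {9, 13, 15}
(Q ∪ (R ∪ P)) ∩ (((R △ P) ∪ R)ᶜ − (P ∪ Q)) = {}
((Q ∪ (R ∪ P)) ∩ (((R △ P) ∪ R)ᶜ − (P ∪ Q))) △ R = {3, 7, 10, 14}
P ∩ Q = {1, 2, 3, 4, 5, 6, 8, 11, 14, 17}
((R △ P) ∪ R)ᶜ − (P ∩ Q) = {9, 12, 13, 15, 16}
(R ∪ P) ∪ Q = {1, 2, 3, 4, 5, 6, 7, 8, 10, 11, 12, 14, 16, 17}
(((R △ P) ∪ R)ᶜ − (P ∩ Q)) ∩ ((R ∪ P) ∪ Q) = {12, 16}
((((R △ P) ∪ R)ᶜ − (P ∩ Q)) ∩ ((R ∪ P) ∪ Q)) △ R = {3, 7, 10, 12, 14, 16}
12 ∈ ((((R △ P) ∪ R)ᶜ − (P ∩ Q)) ∩ ((R ∪ P) ∪ Q)) △ R but 12 ∉ ((Q ∪ (R ∪ P)) ∩ (((R △ P) ∪ R)ᶜ − (P ∪ Q))) △ R, so they differ.

No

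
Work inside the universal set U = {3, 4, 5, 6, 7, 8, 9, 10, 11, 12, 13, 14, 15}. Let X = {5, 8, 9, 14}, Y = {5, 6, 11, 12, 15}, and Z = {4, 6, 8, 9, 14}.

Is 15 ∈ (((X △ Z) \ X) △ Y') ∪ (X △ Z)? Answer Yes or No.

15 ∉ X and 15 ∉ Z, so 15 ∉ X △ Z
15 ∉ (X △ Z) and 15 ∉ X, so 15 ∉ (X △ Z) \ X
15 ∈ Y, so 15 ∉ Y'
15 ∉ ((X △ Z) \ X) and 15 ∉ Y', so 15 ∉ ((X △ Z) \ X) △ Y'
15 ∉ X and 15 ∉ Z, so 15 ∉ X △ Z
15 ∉ (((X △ Z) \ X) △ Y') and 15 ∉ (X △ Z), so 15 ∉ (((X △ Z) \ X) △ Y') ∪ (X △ Z)

No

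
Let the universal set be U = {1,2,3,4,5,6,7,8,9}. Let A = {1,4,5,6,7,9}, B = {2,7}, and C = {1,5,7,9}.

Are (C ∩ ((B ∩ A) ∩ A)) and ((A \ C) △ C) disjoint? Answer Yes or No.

No

B ∩ A = {7}
(B ∩ A) ∩ A = {7}
C ∩ ((B ∩ A) ∩ A) = {7}
A \ C = {4,6}
(A \ C) △ C = {1,4,5,6,7,9}
7 lies in both, so they are not disjoint.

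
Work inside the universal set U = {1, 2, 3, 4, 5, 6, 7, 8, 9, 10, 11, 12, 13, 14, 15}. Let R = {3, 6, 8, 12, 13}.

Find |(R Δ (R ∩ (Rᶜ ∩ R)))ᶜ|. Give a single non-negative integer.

Rᶜ = {1, 2, 4, 5, 7, 9, 10, 11, 14, 15}
Rᶜ ∩ R = {}
R ∩ (Rᶜ ∩ R) = {}
R Δ (R ∩ (Rᶜ ∩ R)) = {3, 6, 8, 12, 13}
(R Δ (R ∩ (Rᶜ ∩ R)))ᶜ = {1, 2, 4, 5, 7, 9, 10, 11, 14, 15}
|(R Δ (R ∩ (Rᶜ ∩ R)))ᶜ| = 10

10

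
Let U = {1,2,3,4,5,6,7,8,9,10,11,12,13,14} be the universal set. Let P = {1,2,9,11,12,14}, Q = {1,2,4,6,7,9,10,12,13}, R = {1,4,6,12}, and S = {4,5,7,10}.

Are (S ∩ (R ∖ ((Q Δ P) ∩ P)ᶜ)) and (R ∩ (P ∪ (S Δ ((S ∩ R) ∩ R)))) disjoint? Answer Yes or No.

Yes

Q Δ P = {4,6,7,10,11,13,14}
(Q Δ P) ∩ P = {11,14}
((Q Δ P) ∩ P)ᶜ = {1,2,3,4,5,6,7,8,9,10,12,13}
R ∖ ((Q Δ P) ∩ P)ᶜ = {}
S ∩ (R ∖ ((Q Δ P) ∩ P)ᶜ) = {}
S ∩ R = {4}
(S ∩ R) ∩ R = {4}
S Δ ((S ∩ R) ∩ R) = {5,7,10}
P ∪ (S Δ ((S ∩ R) ∩ R)) = {1,2,5,7,9,10,11,12,14}
R ∩ (P ∪ (S Δ ((S ∩ R) ∩ R))) = {1,12}
{} and {1,12} share no elements.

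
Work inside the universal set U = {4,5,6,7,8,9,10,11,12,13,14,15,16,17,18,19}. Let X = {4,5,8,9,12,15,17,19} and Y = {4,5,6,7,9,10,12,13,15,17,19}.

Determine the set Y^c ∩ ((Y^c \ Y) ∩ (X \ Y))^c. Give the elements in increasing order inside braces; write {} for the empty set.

Y^c = {8,11,14,16,18}
Y^c \ Y = {8,11,14,16,18}
X \ Y = {8}
(Y^c \ Y) ∩ (X \ Y) = {8}
((Y^c \ Y) ∩ (X \ Y))^c = {4,5,6,7,9,10,11,12,13,14,15,16,17,18,19}
Y^c ∩ ((Y^c \ Y) ∩ (X \ Y))^c = {11,14,16,18}

{11,14,16,18}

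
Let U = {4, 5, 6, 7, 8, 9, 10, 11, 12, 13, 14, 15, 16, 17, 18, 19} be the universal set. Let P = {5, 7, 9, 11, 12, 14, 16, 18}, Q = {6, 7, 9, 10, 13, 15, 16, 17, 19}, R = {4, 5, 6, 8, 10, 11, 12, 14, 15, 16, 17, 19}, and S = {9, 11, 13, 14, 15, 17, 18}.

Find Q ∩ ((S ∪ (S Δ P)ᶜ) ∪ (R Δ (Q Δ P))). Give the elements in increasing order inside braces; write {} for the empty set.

{6, 9, 10, 13, 15, 16, 17, 19}

S Δ P = {5, 7, 12, 13, 15, 16, 17}
(S Δ P)ᶜ = {4, 6, 8, 9, 10, 11, 14, 18, 19}
S ∪ (S Δ P)ᶜ = {4, 6, 8, 9, 10, 11, 13, 14, 15, 17, 18, 19}
Q Δ P = {5, 6, 10, 11, 12, 13, 14, 15, 17, 18, 19}
R Δ (Q Δ P) = {4, 8, 13, 16, 18}
(S ∪ (S Δ P)ᶜ) ∪ (R Δ (Q Δ P)) = {4, 6, 8, 9, 10, 11, 13, 14, 15, 16, 17, 18, 19}
Q ∩ ((S ∪ (S Δ P)ᶜ) ∪ (R Δ (Q Δ P))) = {6, 9, 10, 13, 15, 16, 17, 19}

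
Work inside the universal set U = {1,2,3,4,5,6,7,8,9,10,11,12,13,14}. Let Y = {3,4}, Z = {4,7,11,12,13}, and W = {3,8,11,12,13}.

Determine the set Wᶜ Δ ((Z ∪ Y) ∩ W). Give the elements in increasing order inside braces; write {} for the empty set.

Wᶜ = {1,2,4,5,6,7,9,10,14}
Z ∪ Y = {3,4,7,11,12,13}
(Z ∪ Y) ∩ W = {3,11,12,13}
Wᶜ Δ ((Z ∪ Y) ∩ W) = {1,2,3,4,5,6,7,9,10,11,12,13,14}

{1,2,3,4,5,6,7,9,10,11,12,13,14}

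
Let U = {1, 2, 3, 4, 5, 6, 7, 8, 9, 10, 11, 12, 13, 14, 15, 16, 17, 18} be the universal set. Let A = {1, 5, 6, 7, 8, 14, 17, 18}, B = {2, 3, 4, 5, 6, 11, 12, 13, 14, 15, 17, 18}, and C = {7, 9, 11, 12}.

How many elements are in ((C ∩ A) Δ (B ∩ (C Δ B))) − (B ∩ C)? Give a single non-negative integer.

C ∩ A = {7}
C Δ B = {2, 3, 4, 5, 6, 7, 9, 13, 14, 15, 17, 18}
B ∩ (C Δ B) = {2, 3, 4, 5, 6, 13, 14, 15, 17, 18}
(C ∩ A) Δ (B ∩ (C Δ B)) = {2, 3, 4, 5, 6, 7, 13, 14, 15, 17, 18}
B ∩ C = {11, 12}
((C ∩ A) Δ (B ∩ (C Δ B))) − (B ∩ C) = {2, 3, 4, 5, 6, 7, 13, 14, 15, 17, 18}
|((C ∩ A) Δ (B ∩ (C Δ B))) − (B ∩ C)| = 11

11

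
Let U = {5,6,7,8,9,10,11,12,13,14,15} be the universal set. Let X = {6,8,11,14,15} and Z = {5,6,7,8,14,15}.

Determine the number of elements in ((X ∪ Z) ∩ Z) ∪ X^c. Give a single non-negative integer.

X ∪ Z = {5,6,7,8,11,14,15}
(X ∪ Z) ∩ Z = {5,6,7,8,14,15}
X^c = {5,7,9,10,12,13}
((X ∪ Z) ∩ Z) ∪ X^c = {5,6,7,8,9,10,12,13,14,15}
|((X ∪ Z) ∩ Z) ∪ X^c| = 10

10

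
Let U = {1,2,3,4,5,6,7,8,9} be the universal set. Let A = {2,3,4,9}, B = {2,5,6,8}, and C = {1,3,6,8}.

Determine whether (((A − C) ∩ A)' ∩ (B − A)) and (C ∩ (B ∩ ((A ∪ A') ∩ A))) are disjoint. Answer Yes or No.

A − C = {2,4,9}
(A − C) ∩ A = {2,4,9}
((A − C) ∩ A)' = {1,3,5,6,7,8}
B − A = {5,6,8}
((A − C) ∩ A)' ∩ (B − A) = {5,6,8}
A' = {1,5,6,7,8}
A ∪ A' = {1,2,3,4,5,6,7,8,9}
(A ∪ A') ∩ A = {2,3,4,9}
B ∩ ((A ∪ A') ∩ A) = {2}
C ∩ (B ∩ ((A ∪ A') ∩ A)) = {}
{5,6,8} and {} share no elements.

Yes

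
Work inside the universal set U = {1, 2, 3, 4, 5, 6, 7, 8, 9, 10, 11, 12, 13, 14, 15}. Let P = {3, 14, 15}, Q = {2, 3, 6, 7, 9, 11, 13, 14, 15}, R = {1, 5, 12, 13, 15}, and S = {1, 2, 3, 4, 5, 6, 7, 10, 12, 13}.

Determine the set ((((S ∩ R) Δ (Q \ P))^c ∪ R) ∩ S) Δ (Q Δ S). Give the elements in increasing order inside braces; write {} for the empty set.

{3, 9, 11, 13, 14, 15}

S ∩ R = {1, 5, 12, 13}
Q \ P = {2, 6, 7, 9, 11, 13}
(S ∩ R) Δ (Q \ P) = {1, 2, 5, 6, 7, 9, 11, 12}
((S ∩ R) Δ (Q \ P))^c = {3, 4, 8, 10, 13, 14, 15}
((S ∩ R) Δ (Q \ P))^c ∪ R = {1, 3, 4, 5, 8, 10, 12, 13, 14, 15}
(((S ∩ R) Δ (Q \ P))^c ∪ R) ∩ S = {1, 3, 4, 5, 10, 12, 13}
Q Δ S = {1, 4, 5, 9, 10, 11, 12, 14, 15}
((((S ∩ R) Δ (Q \ P))^c ∪ R) ∩ S) Δ (Q Δ S) = {3, 9, 11, 13, 14, 15}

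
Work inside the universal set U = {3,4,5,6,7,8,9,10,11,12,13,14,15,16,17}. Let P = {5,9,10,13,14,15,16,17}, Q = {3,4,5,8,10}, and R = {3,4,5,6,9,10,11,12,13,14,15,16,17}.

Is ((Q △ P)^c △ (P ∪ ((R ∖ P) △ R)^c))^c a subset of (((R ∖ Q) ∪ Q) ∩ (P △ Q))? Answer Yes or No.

Q △ P = {3,4,8,9,13,14,15,16,17}
(Q △ P)^c = {5,6,7,10,11,12}
R ∖ P = {3,4,6,11,12}
(R ∖ P) △ R = {5,9,10,13,14,15,16,17}
((R ∖ P) △ R)^c = {3,4,6,7,8,11,12}
P ∪ ((R ∖ P) △ R)^c = {3,4,5,6,7,8,9,10,11,12,13,14,15,16,17}
(Q △ P)^c △ (P ∪ ((R ∖ P) △ R)^c) = {3,4,8,9,13,14,15,16,17}
((Q △ P)^c △ (P ∪ ((R ∖ P) △ R)^c))^c = {5,6,7,10,11,12}
R ∖ Q = {6,9,11,12,13,14,15,16,17}
(R ∖ Q) ∪ Q = {3,4,5,6,8,9,10,11,12,13,14,15,16,17}
P △ Q = {3,4,8,9,13,14,15,16,17}
((R ∖ Q) ∪ Q) ∩ (P △ Q) = {3,4,8,9,13,14,15,16,17}
5 ∈ ((Q △ P)^c △ (P ∪ ((R ∖ P) △ R)^c))^c but 5 ∉ ((R ∖ Q) ∪ Q) ∩ (P △ Q), so the inclusion fails.

No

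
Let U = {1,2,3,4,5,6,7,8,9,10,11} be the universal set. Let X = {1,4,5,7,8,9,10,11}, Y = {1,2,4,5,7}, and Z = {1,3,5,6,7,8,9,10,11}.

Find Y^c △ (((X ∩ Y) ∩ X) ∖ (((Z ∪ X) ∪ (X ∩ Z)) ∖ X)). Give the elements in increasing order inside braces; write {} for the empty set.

{1,3,4,5,6,7,8,9,10,11}

Y^c = {3,6,8,9,10,11}
X ∩ Y = {1,4,5,7}
(X ∩ Y) ∩ X = {1,4,5,7}
Z ∪ X = {1,3,4,5,6,7,8,9,10,11}
X ∩ Z = {1,5,7,8,9,10,11}
(Z ∪ X) ∪ (X ∩ Z) = {1,3,4,5,6,7,8,9,10,11}
((Z ∪ X) ∪ (X ∩ Z)) ∖ X = {3,6}
((X ∩ Y) ∩ X) ∖ (((Z ∪ X) ∪ (X ∩ Z)) ∖ X) = {1,4,5,7}
Y^c △ (((X ∩ Y) ∩ X) ∖ (((Z ∪ X) ∪ (X ∩ Z)) ∖ X)) = {1,3,4,5,6,7,8,9,10,11}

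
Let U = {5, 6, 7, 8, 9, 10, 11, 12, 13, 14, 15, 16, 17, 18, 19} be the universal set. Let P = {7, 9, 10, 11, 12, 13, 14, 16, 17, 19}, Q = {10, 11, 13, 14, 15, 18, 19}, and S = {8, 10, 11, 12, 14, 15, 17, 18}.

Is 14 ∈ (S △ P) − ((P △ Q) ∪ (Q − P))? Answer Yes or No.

14 ∈ S and 14 ∈ P, so 14 ∉ S △ P
14 ∈ P and 14 ∈ Q, so 14 ∉ P △ Q
14 ∈ Q and 14 ∈ P, so 14 ∉ Q − P
14 ∉ (P △ Q) and 14 ∉ (Q − P), so 14 ∉ (P △ Q) ∪ (Q − P)
14 ∉ (S △ P) and 14 ∉ ((P △ Q) ∪ (Q − P)), so 14 ∉ (S △ P) − ((P △ Q) ∪ (Q − P))

No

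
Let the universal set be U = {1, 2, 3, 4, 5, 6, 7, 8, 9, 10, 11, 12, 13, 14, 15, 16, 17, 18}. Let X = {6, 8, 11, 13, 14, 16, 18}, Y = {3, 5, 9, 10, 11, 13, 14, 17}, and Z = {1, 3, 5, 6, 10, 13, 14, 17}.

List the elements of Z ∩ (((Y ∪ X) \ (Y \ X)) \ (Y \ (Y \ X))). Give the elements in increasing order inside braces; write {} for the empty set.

{6}

Y ∪ X = {3, 5, 6, 8, 9, 10, 11, 13, 14, 16, 17, 18}
Y \ X = {3, 5, 9, 10, 17}
(Y ∪ X) \ (Y \ X) = {6, 8, 11, 13, 14, 16, 18}
Y \ (Y \ X) = {11, 13, 14}
((Y ∪ X) \ (Y \ X)) \ (Y \ (Y \ X)) = {6, 8, 16, 18}
Z ∩ (((Y ∪ X) \ (Y \ X)) \ (Y \ (Y \ X))) = {6}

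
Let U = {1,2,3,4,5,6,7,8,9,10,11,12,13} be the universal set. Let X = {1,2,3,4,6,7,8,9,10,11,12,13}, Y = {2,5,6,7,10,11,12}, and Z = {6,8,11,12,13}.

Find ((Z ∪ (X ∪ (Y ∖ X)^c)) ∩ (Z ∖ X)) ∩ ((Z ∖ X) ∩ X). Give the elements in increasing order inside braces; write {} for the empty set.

Y ∖ X = {5}
(Y ∖ X)^c = {1,2,3,4,6,7,8,9,10,11,12,13}
X ∪ (Y ∖ X)^c = {1,2,3,4,6,7,8,9,10,11,12,13}
Z ∪ (X ∪ (Y ∖ X)^c) = {1,2,3,4,6,7,8,9,10,11,12,13}
Z ∖ X = {}
(Z ∪ (X ∪ (Y ∖ X)^c)) ∩ (Z ∖ X) = {}
(Z ∖ X) ∩ X = {}
((Z ∪ (X ∪ (Y ∖ X)^c)) ∩ (Z ∖ X)) ∩ ((Z ∖ X) ∩ X) = {}

{}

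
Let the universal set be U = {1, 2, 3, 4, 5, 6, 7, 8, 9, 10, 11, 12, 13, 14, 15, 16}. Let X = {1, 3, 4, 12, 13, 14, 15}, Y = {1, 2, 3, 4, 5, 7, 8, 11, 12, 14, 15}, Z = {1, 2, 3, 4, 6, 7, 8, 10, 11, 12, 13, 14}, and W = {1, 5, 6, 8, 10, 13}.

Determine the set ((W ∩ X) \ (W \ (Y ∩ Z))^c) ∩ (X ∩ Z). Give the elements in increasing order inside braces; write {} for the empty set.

W ∩ X = {1, 13}
Y ∩ Z = {1, 2, 3, 4, 7, 8, 11, 12, 14}
W \ (Y ∩ Z) = {5, 6, 10, 13}
(W \ (Y ∩ Z))^c = {1, 2, 3, 4, 7, 8, 9, 11, 12, 14, 15, 16}
(W ∩ X) \ (W \ (Y ∩ Z))^c = {13}
X ∩ Z = {1, 3, 4, 12, 13, 14}
((W ∩ X) \ (W \ (Y ∩ Z))^c) ∩ (X ∩ Z) = {13}

{13}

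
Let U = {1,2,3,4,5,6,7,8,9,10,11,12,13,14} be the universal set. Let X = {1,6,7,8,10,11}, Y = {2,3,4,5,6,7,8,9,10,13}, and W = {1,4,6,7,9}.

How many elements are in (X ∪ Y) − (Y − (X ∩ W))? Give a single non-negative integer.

4

X ∪ Y = {1,2,3,4,5,6,7,8,9,10,11,13}
X ∩ W = {1,6,7}
Y − (X ∩ W) = {2,3,4,5,8,9,10,13}
(X ∪ Y) − (Y − (X ∩ W)) = {1,6,7,11}
|(X ∪ Y) − (Y − (X ∩ W))| = 4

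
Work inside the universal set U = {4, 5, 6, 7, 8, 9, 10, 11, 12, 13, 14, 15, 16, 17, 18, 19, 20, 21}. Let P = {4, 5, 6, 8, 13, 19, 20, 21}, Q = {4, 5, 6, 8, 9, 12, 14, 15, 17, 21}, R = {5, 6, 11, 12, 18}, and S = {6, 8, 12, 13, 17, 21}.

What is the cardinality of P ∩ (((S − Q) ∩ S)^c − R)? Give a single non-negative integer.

5

S − Q = {13}
(S − Q) ∩ S = {13}
((S − Q) ∩ S)^c = {4, 5, 6, 7, 8, 9, 10, 11, 12, 14, 15, 16, 17, 18, 19, 20, 21}
((S − Q) ∩ S)^c − R = {4, 7, 8, 9, 10, 14, 15, 16, 17, 19, 20, 21}
P ∩ (((S − Q) ∩ S)^c − R) = {4, 8, 19, 20, 21}
|P ∩ (((S − Q) ∩ S)^c − R)| = 5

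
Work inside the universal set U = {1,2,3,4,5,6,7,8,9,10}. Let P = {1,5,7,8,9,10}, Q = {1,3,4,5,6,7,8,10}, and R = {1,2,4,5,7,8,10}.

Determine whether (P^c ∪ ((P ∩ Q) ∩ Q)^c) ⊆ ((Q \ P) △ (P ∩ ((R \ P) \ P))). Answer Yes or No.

No

P^c = {2,3,4,6}
P ∩ Q = {1,5,7,8,10}
(P ∩ Q) ∩ Q = {1,5,7,8,10}
((P ∩ Q) ∩ Q)^c = {2,3,4,6,9}
P^c ∪ ((P ∩ Q) ∩ Q)^c = {2,3,4,6,9}
Q \ P = {3,4,6}
R \ P = {2,4}
(R \ P) \ P = {2,4}
P ∩ ((R \ P) \ P) = {}
(Q \ P) △ (P ∩ ((R \ P) \ P)) = {3,4,6}
2 ∈ P^c ∪ ((P ∩ Q) ∩ Q)^c but 2 ∉ (Q \ P) △ (P ∩ ((R \ P) \ P)), so the inclusion fails.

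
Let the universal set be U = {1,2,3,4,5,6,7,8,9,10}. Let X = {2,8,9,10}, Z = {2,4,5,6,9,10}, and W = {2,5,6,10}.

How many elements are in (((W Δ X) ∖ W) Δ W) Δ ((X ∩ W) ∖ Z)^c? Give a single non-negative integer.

W Δ X = {5,6,8,9}
(W Δ X) ∖ W = {8,9}
((W Δ X) ∖ W) Δ W = {2,5,6,8,9,10}
X ∩ W = {2,10}
(X ∩ W) ∖ Z = {}
((X ∩ W) ∖ Z)^c = {1,2,3,4,5,6,7,8,9,10}
(((W Δ X) ∖ W) Δ W) Δ ((X ∩ W) ∖ Z)^c = {1,3,4,7}
|(((W Δ X) ∖ W) Δ W) Δ ((X ∩ W) ∖ Z)^c| = 4

4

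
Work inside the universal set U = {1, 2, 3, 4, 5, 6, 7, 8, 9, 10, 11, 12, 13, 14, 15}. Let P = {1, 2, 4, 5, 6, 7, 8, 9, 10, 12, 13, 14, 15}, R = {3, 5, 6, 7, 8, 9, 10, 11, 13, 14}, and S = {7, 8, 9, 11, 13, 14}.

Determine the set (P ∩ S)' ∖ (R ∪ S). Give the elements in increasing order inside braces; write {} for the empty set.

{1, 2, 4, 12, 15}

P ∩ S = {7, 8, 9, 13, 14}
(P ∩ S)' = {1, 2, 3, 4, 5, 6, 10, 11, 12, 15}
R ∪ S = {3, 5, 6, 7, 8, 9, 10, 11, 13, 14}
(P ∩ S)' ∖ (R ∪ S) = {1, 2, 4, 12, 15}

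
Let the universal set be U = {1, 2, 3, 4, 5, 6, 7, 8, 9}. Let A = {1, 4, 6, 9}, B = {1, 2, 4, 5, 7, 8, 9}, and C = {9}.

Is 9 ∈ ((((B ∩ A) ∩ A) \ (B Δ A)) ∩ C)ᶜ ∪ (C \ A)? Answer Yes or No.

9 ∈ B and 9 ∈ A, so 9 ∈ B ∩ A
9 ∈ (B ∩ A) and 9 ∈ A, so 9 ∈ (B ∩ A) ∩ A
9 ∈ B and 9 ∈ A, so 9 ∉ B Δ A
9 ∈ ((B ∩ A) ∩ A) and 9 ∉ (B Δ A), so 9 ∈ ((B ∩ A) ∩ A) \ (B Δ A)
9 ∈ (((B ∩ A) ∩ A) \ (B Δ A)) and 9 ∈ C, so 9 ∈ (((B ∩ A) ∩ A) \ (B Δ A)) ∩ C
9 ∉ ((((B ∩ A) ∩ A) \ (B Δ A)) ∩ C)ᶜ since 9 ∈ ((((B ∩ A) ∩ A) \ (B Δ A)) ∩ C)
9 ∈ C and 9 ∈ A, so 9 ∉ C \ A
9 ∉ ((((B ∩ A) ∩ A) \ (B Δ A)) ∩ C)ᶜ and 9 ∉ (C \ A), so 9 ∉ ((((B ∩ A) ∩ A) \ (B Δ A)) ∩ C)ᶜ ∪ (C \ A)

No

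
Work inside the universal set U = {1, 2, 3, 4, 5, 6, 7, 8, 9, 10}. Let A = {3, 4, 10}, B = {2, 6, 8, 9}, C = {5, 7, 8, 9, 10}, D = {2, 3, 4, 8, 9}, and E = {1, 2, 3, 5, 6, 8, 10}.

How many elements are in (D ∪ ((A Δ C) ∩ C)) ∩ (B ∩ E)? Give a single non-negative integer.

2

A Δ C = {3, 4, 5, 7, 8, 9}
(A Δ C) ∩ C = {5, 7, 8, 9}
D ∪ ((A Δ C) ∩ C) = {2, 3, 4, 5, 7, 8, 9}
B ∩ E = {2, 6, 8}
(D ∪ ((A Δ C) ∩ C)) ∩ (B ∩ E) = {2, 8}
|(D ∪ ((A Δ C) ∩ C)) ∩ (B ∩ E)| = 2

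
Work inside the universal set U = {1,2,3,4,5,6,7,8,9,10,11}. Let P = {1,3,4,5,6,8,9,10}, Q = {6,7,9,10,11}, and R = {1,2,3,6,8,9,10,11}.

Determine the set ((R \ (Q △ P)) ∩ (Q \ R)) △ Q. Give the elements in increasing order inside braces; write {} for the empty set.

Q △ P = {1,3,4,5,7,8,11}
R \ (Q △ P) = {2,6,9,10}
Q \ R = {7}
(R \ (Q △ P)) ∩ (Q \ R) = {}
((R \ (Q △ P)) ∩ (Q \ R)) △ Q = {6,7,9,10,11}

{6,7,9,10,11}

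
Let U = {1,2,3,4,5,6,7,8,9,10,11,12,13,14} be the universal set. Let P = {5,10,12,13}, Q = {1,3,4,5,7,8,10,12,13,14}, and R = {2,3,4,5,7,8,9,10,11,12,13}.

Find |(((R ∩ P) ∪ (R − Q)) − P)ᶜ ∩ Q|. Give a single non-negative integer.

10

R ∩ P = {5,10,12,13}
R − Q = {2,9,11}
(R ∩ P) ∪ (R − Q) = {2,5,9,10,11,12,13}
((R ∩ P) ∪ (R − Q)) − P = {2,9,11}
(((R ∩ P) ∪ (R − Q)) − P)ᶜ = {1,3,4,5,6,7,8,10,12,13,14}
(((R ∩ P) ∪ (R − Q)) − P)ᶜ ∩ Q = {1,3,4,5,7,8,10,12,13,14}
|(((R ∩ P) ∪ (R − Q)) − P)ᶜ ∩ Q| = 10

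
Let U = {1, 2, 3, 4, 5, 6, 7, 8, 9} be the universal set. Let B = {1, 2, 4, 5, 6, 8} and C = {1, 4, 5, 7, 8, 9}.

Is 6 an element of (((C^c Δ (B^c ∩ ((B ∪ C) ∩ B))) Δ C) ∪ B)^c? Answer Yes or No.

No

6 ∉ C, so 6 ∈ C^c
6 ∈ B, so 6 ∉ B^c
6 ∈ B and 6 ∉ C, so 6 ∈ B ∪ C
6 ∈ (B ∪ C) and 6 ∈ B, so 6 ∈ (B ∪ C) ∩ B
6 ∉ B^c and 6 ∈ ((B ∪ C) ∩ B), so 6 ∉ B^c ∩ ((B ∪ C) ∩ B)
6 ∈ C^c and 6 ∉ (B^c ∩ ((B ∪ C) ∩ B)), so 6 ∈ C^c Δ (B^c ∩ ((B ∪ C) ∩ B))
6 ∈ (C^c Δ (B^c ∩ ((B ∪ C) ∩ B))) and 6 ∉ C, so 6 ∈ (C^c Δ (B^c ∩ ((B ∪ C) ∩ B))) Δ C
6 ∈ ((C^c Δ (B^c ∩ ((B ∪ C) ∩ B))) Δ C) and 6 ∈ B, so 6 ∈ ((C^c Δ (B^c ∩ ((B ∪ C) ∩ B))) Δ C) ∪ B
6 ∉ (((C^c Δ (B^c ∩ ((B ∪ C) ∩ B))) Δ C) ∪ B)^c since 6 ∈ (((C^c Δ (B^c ∩ ((B ∪ C) ∩ B))) Δ C) ∪ B)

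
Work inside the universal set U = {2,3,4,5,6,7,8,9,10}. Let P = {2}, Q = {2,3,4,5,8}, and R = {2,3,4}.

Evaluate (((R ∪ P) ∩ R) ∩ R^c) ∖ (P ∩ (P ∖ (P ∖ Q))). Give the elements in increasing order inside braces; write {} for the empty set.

{}

R ∪ P = {2,3,4}
(R ∪ P) ∩ R = {2,3,4}
R^c = {5,6,7,8,9,10}
((R ∪ P) ∩ R) ∩ R^c = {}
P ∖ Q = {}
P ∖ (P ∖ Q) = {2}
P ∩ (P ∖ (P ∖ Q)) = {2}
(((R ∪ P) ∩ R) ∩ R^c) ∖ (P ∩ (P ∖ (P ∖ Q))) = {}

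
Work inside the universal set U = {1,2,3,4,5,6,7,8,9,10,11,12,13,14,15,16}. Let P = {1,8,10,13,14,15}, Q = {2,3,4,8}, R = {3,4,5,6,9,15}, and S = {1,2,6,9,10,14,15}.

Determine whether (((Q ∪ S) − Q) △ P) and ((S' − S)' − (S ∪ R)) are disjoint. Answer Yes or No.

Q ∪ S = {1,2,3,4,6,8,9,10,14,15}
(Q ∪ S) − Q = {1,6,9,10,14,15}
((Q ∪ S) − Q) △ P = {6,8,9,13}
S' = {3,4,5,7,8,11,12,13,16}
S' − S = {3,4,5,7,8,11,12,13,16}
(S' − S)' = {1,2,6,9,10,14,15}
S ∪ R = {1,2,3,4,5,6,9,10,14,15}
(S' − S)' − (S ∪ R) = {}
{6,8,9,13} and {} share no elements.

Yes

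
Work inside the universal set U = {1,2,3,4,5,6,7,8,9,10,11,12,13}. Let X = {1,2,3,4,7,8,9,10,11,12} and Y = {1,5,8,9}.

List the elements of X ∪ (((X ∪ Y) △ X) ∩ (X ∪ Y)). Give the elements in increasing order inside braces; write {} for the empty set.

{1,2,3,4,5,7,8,9,10,11,12}

X ∪ Y = {1,2,3,4,5,7,8,9,10,11,12}
(X ∪ Y) △ X = {5}
((X ∪ Y) △ X) ∩ (X ∪ Y) = {5}
X ∪ (((X ∪ Y) △ X) ∩ (X ∪ Y)) = {1,2,3,4,5,7,8,9,10,11,12}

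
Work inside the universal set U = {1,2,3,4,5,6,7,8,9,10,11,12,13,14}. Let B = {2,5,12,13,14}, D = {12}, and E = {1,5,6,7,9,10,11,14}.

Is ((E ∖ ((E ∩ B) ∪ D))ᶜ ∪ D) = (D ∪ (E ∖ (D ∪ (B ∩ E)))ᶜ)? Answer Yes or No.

E ∩ B = {5,14}
(E ∩ B) ∪ D = {5,12,14}
E ∖ ((E ∩ B) ∪ D) = {1,6,7,9,10,11}
(E ∖ ((E ∩ B) ∪ D))ᶜ = {2,3,4,5,8,12,13,14}
(E ∖ ((E ∩ B) ∪ D))ᶜ ∪ D = {2,3,4,5,8,12,13,14}
B ∩ E = {5,14}
D ∪ (B ∩ E) = {5,12,14}
E ∖ (D ∪ (B ∩ E)) = {1,6,7,9,10,11}
(E ∖ (D ∪ (B ∩ E)))ᶜ = {2,3,4,5,8,12,13,14}
D ∪ (E ∖ (D ∪ (B ∩ E)))ᶜ = {2,3,4,5,8,12,13,14}
Both equal {2,3,4,5,8,12,13,14}, so (E ∖ ((E ∩ B) ∪ D))ᶜ ∪ D = D ∪ (E ∖ (D ∪ (B ∩ E)))ᶜ.

Yes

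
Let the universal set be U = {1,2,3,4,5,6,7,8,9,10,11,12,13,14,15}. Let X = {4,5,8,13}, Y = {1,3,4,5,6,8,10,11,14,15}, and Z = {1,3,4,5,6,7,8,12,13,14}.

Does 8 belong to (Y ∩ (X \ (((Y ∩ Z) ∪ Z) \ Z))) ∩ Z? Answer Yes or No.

8 ∈ Y and 8 ∈ Z, so 8 ∈ Y ∩ Z
8 ∈ (Y ∩ Z) and 8 ∈ Z, so 8 ∈ (Y ∩ Z) ∪ Z
8 ∈ ((Y ∩ Z) ∪ Z) and 8 ∈ Z, so 8 ∉ ((Y ∩ Z) ∪ Z) \ Z
8 ∈ X and 8 ∉ (((Y ∩ Z) ∪ Z) \ Z), so 8 ∈ X \ (((Y ∩ Z) ∪ Z) \ Z)
8 ∈ Y and 8 ∈ (X \ (((Y ∩ Z) ∪ Z) \ Z)), so 8 ∈ Y ∩ (X \ (((Y ∩ Z) ∪ Z) \ Z))
8 ∈ (Y ∩ (X \ (((Y ∩ Z) ∪ Z) \ Z))) and 8 ∈ Z, so 8 ∈ (Y ∩ (X \ (((Y ∩ Z) ∪ Z) \ Z))) ∩ Z

Yes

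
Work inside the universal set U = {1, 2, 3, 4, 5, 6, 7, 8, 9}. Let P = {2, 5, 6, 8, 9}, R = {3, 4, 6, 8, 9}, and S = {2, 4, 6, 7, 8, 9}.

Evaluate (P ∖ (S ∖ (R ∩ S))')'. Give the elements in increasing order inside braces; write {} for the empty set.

{1, 3, 4, 5, 6, 7, 8, 9}

R ∩ S = {4, 6, 8, 9}
S ∖ (R ∩ S) = {2, 7}
(S ∖ (R ∩ S))' = {1, 3, 4, 5, 6, 8, 9}
P ∖ (S ∖ (R ∩ S))' = {2}
(P ∖ (S ∖ (R ∩ S))')' = {1, 3, 4, 5, 6, 7, 8, 9}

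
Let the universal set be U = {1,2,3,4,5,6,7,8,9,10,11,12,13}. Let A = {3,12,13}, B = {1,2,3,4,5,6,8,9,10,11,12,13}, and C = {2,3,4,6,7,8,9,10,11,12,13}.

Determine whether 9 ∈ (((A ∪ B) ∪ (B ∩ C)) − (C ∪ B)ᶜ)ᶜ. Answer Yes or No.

9 ∉ A and 9 ∈ B, so 9 ∈ A ∪ B
9 ∈ B and 9 ∈ C, so 9 ∈ B ∩ C
9 ∈ (A ∪ B) and 9 ∈ (B ∩ C), so 9 ∈ (A ∪ B) ∪ (B ∩ C)
9 ∈ C and 9 ∈ B, so 9 ∈ C ∪ B
9 ∉ (C ∪ B)ᶜ since 9 ∈ (C ∪ B)
9 ∈ ((A ∪ B) ∪ (B ∩ C)) and 9 ∉ (C ∪ B)ᶜ, so 9 ∈ ((A ∪ B) ∪ (B ∩ C)) − (C ∪ B)ᶜ
9 ∉ (((A ∪ B) ∪ (B ∩ C)) − (C ∪ B)ᶜ)ᶜ since 9 ∈ (((A ∪ B) ∪ (B ∩ C)) − (C ∪ B)ᶜ)

No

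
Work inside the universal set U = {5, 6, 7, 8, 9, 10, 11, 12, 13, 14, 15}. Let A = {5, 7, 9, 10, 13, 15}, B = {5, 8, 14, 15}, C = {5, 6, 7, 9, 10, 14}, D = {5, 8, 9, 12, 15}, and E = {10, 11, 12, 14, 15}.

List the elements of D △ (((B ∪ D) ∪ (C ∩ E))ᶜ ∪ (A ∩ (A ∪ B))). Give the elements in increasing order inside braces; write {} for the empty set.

B ∪ D = {5, 8, 9, 12, 14, 15}
C ∩ E = {10, 14}
(B ∪ D) ∪ (C ∩ E) = {5, 8, 9, 10, 12, 14, 15}
((B ∪ D) ∪ (C ∩ E))ᶜ = {6, 7, 11, 13}
A ∪ B = {5, 7, 8, 9, 10, 13, 14, 15}
A ∩ (A ∪ B) = {5, 7, 9, 10, 13, 15}
((B ∪ D) ∪ (C ∩ E))ᶜ ∪ (A ∩ (A ∪ B)) = {5, 6, 7, 9, 10, 11, 13, 15}
D △ (((B ∪ D) ∪ (C ∩ E))ᶜ ∪ (A ∩ (A ∪ B))) = {6, 7, 8, 10, 11, 12, 13}

{6, 7, 8, 10, 11, 12, 13}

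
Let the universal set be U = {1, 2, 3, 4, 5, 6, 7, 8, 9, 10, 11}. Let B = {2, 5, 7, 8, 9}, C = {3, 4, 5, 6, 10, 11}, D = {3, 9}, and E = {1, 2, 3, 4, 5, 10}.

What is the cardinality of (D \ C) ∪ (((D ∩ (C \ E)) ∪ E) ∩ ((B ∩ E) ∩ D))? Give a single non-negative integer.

1

D \ C = {9}
C \ E = {6, 11}
D ∩ (C \ E) = {}
(D ∩ (C \ E)) ∪ E = {1, 2, 3, 4, 5, 10}
B ∩ E = {2, 5}
(B ∩ E) ∩ D = {}
((D ∩ (C \ E)) ∪ E) ∩ ((B ∩ E) ∩ D) = {}
(D \ C) ∪ (((D ∩ (C \ E)) ∪ E) ∩ ((B ∩ E) ∩ D)) = {9}
|(D \ C) ∪ (((D ∩ (C \ E)) ∪ E) ∩ ((B ∩ E) ∩ D))| = 1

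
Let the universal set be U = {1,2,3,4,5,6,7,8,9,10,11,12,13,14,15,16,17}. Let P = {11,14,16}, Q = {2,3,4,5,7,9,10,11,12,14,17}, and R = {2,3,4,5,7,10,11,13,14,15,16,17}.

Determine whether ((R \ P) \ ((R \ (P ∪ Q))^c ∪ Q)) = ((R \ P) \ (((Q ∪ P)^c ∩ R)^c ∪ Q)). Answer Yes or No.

Yes

R \ P = {2,3,4,5,7,10,13,15,17}
P ∪ Q = {2,3,4,5,7,9,10,11,12,14,16,17}
R \ (P ∪ Q) = {13,15}
(R \ (P ∪ Q))^c = {1,2,3,4,5,6,7,8,9,10,11,12,14,16,17}
(R \ (P ∪ Q))^c ∪ Q = {1,2,3,4,5,6,7,8,9,10,11,12,14,16,17}
(R \ P) \ ((R \ (P ∪ Q))^c ∪ Q) = {13,15}
Q ∪ P = {2,3,4,5,7,9,10,11,12,14,16,17}
(Q ∪ P)^c = {1,6,8,13,15}
(Q ∪ P)^c ∩ R = {13,15}
((Q ∪ P)^c ∩ R)^c = {1,2,3,4,5,6,7,8,9,10,11,12,14,16,17}
((Q ∪ P)^c ∩ R)^c ∪ Q = {1,2,3,4,5,6,7,8,9,10,11,12,14,16,17}
(R \ P) \ (((Q ∪ P)^c ∩ R)^c ∪ Q) = {13,15}
Both equal {13,15}, so (R \ P) \ ((R \ (P ∪ Q))^c ∪ Q) = (R \ P) \ (((Q ∪ P)^c ∩ R)^c ∪ Q).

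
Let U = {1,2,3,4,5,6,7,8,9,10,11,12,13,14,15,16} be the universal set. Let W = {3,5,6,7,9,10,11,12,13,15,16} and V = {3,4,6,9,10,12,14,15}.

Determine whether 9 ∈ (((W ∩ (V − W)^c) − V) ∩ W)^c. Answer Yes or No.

9 ∈ V and 9 ∈ W, so 9 ∉ V − W
9 ∈ (V − W)^c since 9 ∉ (V − W)
9 ∈ W and 9 ∈ (V − W)^c, so 9 ∈ W ∩ (V − W)^c
9 ∈ (W ∩ (V − W)^c) and 9 ∈ V, so 9 ∉ (W ∩ (V − W)^c) − V
9 ∉ ((W ∩ (V − W)^c) − V) and 9 ∈ W, so 9 ∉ ((W ∩ (V − W)^c) − V) ∩ W
9 ∈ (((W ∩ (V − W)^c) − V) ∩ W)^c since 9 ∉ (((W ∩ (V − W)^c) − V) ∩ W)

Yes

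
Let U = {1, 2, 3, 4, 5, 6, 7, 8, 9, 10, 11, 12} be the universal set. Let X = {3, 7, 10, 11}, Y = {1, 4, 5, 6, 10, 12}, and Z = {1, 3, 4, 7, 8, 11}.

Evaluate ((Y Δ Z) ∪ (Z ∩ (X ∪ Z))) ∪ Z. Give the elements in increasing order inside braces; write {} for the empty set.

Y Δ Z = {3, 5, 6, 7, 8, 10, 11, 12}
X ∪ Z = {1, 3, 4, 7, 8, 10, 11}
Z ∩ (X ∪ Z) = {1, 3, 4, 7, 8, 11}
(Y Δ Z) ∪ (Z ∩ (X ∪ Z)) = {1, 3, 4, 5, 6, 7, 8, 10, 11, 12}
((Y Δ Z) ∪ (Z ∩ (X ∪ Z))) ∪ Z = {1, 3, 4, 5, 6, 7, 8, 10, 11, 12}

{1, 3, 4, 5, 6, 7, 8, 10, 11, 12}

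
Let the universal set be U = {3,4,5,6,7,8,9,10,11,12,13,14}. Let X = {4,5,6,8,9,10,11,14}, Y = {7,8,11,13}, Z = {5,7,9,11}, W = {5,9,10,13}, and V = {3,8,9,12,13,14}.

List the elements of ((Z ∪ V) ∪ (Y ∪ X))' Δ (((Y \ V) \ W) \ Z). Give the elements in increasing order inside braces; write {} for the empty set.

Z ∪ V = {3,5,7,8,9,11,12,13,14}
Y ∪ X = {4,5,6,7,8,9,10,11,13,14}
(Z ∪ V) ∪ (Y ∪ X) = {3,4,5,6,7,8,9,10,11,12,13,14}
((Z ∪ V) ∪ (Y ∪ X))' = {}
Y \ V = {7,11}
(Y \ V) \ W = {7,11}
((Y \ V) \ W) \ Z = {}
((Z ∪ V) ∪ (Y ∪ X))' Δ (((Y \ V) \ W) \ Z) = {}

{}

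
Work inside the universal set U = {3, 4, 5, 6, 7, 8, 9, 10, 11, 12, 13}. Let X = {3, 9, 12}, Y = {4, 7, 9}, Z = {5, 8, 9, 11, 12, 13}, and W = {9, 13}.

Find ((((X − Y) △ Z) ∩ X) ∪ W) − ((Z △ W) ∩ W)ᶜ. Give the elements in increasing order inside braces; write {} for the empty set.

{}

X − Y = {3, 12}
(X − Y) △ Z = {3, 5, 8, 9, 11, 13}
((X − Y) △ Z) ∩ X = {3, 9}
(((X − Y) △ Z) ∩ X) ∪ W = {3, 9, 13}
Z △ W = {5, 8, 11, 12}
(Z △ W) ∩ W = {}
((Z △ W) ∩ W)ᶜ = {3, 4, 5, 6, 7, 8, 9, 10, 11, 12, 13}
((((X − Y) △ Z) ∩ X) ∪ W) − ((Z △ W) ∩ W)ᶜ = {}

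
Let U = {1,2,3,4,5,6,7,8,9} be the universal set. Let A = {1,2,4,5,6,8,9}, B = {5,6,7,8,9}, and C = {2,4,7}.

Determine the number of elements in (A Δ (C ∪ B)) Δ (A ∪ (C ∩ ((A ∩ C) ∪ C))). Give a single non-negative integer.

6

C ∪ B = {2,4,5,6,7,8,9}
A Δ (C ∪ B) = {1,7}
A ∩ C = {2,4}
(A ∩ C) ∪ C = {2,4,7}
C ∩ ((A ∩ C) ∪ C) = {2,4,7}
A ∪ (C ∩ ((A ∩ C) ∪ C)) = {1,2,4,5,6,7,8,9}
(A Δ (C ∪ B)) Δ (A ∪ (C ∩ ((A ∩ C) ∪ C))) = {2,4,5,6,8,9}
|(A Δ (C ∪ B)) Δ (A ∪ (C ∩ ((A ∩ C) ∪ C)))| = 6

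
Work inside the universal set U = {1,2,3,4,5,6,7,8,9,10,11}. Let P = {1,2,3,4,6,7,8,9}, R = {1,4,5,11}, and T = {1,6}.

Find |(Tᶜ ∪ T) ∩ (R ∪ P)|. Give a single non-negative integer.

10

Tᶜ = {2,3,4,5,7,8,9,10,11}
Tᶜ ∪ T = {1,2,3,4,5,6,7,8,9,10,11}
R ∪ P = {1,2,3,4,5,6,7,8,9,11}
(Tᶜ ∪ T) ∩ (R ∪ P) = {1,2,3,4,5,6,7,8,9,11}
|(Tᶜ ∪ T) ∩ (R ∪ P)| = 10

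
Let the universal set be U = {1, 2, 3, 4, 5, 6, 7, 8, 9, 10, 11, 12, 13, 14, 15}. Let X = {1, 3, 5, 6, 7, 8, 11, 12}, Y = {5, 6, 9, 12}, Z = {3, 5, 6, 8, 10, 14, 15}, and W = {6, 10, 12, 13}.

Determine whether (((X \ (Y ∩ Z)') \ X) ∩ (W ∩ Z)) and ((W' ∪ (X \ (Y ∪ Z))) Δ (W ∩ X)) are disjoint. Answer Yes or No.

Y ∩ Z = {5, 6}
(Y ∩ Z)' = {1, 2, 3, 4, 7, 8, 9, 10, 11, 12, 13, 14, 15}
X \ (Y ∩ Z)' = {5, 6}
(X \ (Y ∩ Z)') \ X = {}
W ∩ Z = {6, 10}
((X \ (Y ∩ Z)') \ X) ∩ (W ∩ Z) = {}
W' = {1, 2, 3, 4, 5, 7, 8, 9, 11, 14, 15}
Y ∪ Z = {3, 5, 6, 8, 9, 10, 12, 14, 15}
X \ (Y ∪ Z) = {1, 7, 11}
W' ∪ (X \ (Y ∪ Z)) = {1, 2, 3, 4, 5, 7, 8, 9, 11, 14, 15}
W ∩ X = {6, 12}
(W' ∪ (X \ (Y ∪ Z))) Δ (W ∩ X) = {1, 2, 3, 4, 5, 6, 7, 8, 9, 11, 12, 14, 15}
{} and {1, 2, 3, 4, 5, 6, 7, 8, 9, 11, 12, 14, 15} share no elements.

Yes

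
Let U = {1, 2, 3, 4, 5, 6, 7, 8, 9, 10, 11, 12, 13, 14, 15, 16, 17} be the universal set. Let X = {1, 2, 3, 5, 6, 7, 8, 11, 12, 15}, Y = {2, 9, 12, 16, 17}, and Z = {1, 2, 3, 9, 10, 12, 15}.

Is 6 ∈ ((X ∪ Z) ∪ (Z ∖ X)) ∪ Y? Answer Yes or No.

Yes

6 ∈ X and 6 ∉ Z, so 6 ∈ X ∪ Z
6 ∉ Z and 6 ∈ X, so 6 ∉ Z ∖ X
6 ∈ (X ∪ Z) and 6 ∉ (Z ∖ X), so 6 ∈ (X ∪ Z) ∪ (Z ∖ X)
6 ∈ ((X ∪ Z) ∪ (Z ∖ X)) and 6 ∉ Y, so 6 ∈ ((X ∪ Z) ∪ (Z ∖ X)) ∪ Y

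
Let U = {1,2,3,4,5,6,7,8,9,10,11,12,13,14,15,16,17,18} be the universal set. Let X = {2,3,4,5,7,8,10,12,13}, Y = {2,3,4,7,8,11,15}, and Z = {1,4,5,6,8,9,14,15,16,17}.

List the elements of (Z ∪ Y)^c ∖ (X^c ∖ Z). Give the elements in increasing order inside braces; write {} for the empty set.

Z ∪ Y = {1,2,3,4,5,6,7,8,9,11,14,15,16,17}
(Z ∪ Y)^c = {10,12,13,18}
X^c = {1,6,9,11,14,15,16,17,18}
X^c ∖ Z = {11,18}
(Z ∪ Y)^c ∖ (X^c ∖ Z) = {10,12,13}

{10,12,13}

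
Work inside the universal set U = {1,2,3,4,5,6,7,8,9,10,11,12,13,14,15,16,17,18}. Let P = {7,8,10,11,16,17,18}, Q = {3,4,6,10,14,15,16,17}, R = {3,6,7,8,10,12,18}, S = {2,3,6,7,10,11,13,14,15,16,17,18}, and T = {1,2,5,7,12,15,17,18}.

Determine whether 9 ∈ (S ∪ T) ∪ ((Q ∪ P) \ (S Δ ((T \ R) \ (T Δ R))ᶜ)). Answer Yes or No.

No

9 ∉ S and 9 ∉ T, so 9 ∉ S ∪ T
9 ∉ Q and 9 ∉ P, so 9 ∉ Q ∪ P
9 ∉ T and 9 ∉ R, so 9 ∉ T \ R
9 ∉ T and 9 ∉ R, so 9 ∉ T Δ R
9 ∉ (T \ R) and 9 ∉ (T Δ R), so 9 ∉ (T \ R) \ (T Δ R)
9 ∈ ((T \ R) \ (T Δ R))ᶜ since 9 ∉ ((T \ R) \ (T Δ R))
9 ∉ S and 9 ∈ ((T \ R) \ (T Δ R))ᶜ, so 9 ∈ S Δ ((T \ R) \ (T Δ R))ᶜ
9 ∉ (Q ∪ P) and 9 ∈ (S Δ ((T \ R) \ (T Δ R))ᶜ), so 9 ∉ (Q ∪ P) \ (S Δ ((T \ R) \ (T Δ R))ᶜ)
9 ∉ (S ∪ T) and 9 ∉ ((Q ∪ P) \ (S Δ ((T \ R) \ (T Δ R))ᶜ)), so 9 ∉ (S ∪ T) ∪ ((Q ∪ P) \ (S Δ ((T \ R) \ (T Δ R))ᶜ))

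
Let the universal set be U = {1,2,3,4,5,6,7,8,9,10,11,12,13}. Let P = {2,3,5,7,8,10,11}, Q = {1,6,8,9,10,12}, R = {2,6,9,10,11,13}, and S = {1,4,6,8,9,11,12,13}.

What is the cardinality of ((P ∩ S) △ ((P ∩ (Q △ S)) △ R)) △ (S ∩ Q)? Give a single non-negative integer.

P ∩ S = {8,11}
Q △ S = {4,10,11,13}
P ∩ (Q △ S) = {10,11}
(P ∩ (Q △ S)) △ R = {2,6,9,13}
(P ∩ S) △ ((P ∩ (Q △ S)) △ R) = {2,6,8,9,11,13}
S ∩ Q = {1,6,8,9,12}
((P ∩ S) △ ((P ∩ (Q △ S)) △ R)) △ (S ∩ Q) = {1,2,11,12,13}
|((P ∩ S) △ ((P ∩ (Q △ S)) △ R)) △ (S ∩ Q)| = 5

5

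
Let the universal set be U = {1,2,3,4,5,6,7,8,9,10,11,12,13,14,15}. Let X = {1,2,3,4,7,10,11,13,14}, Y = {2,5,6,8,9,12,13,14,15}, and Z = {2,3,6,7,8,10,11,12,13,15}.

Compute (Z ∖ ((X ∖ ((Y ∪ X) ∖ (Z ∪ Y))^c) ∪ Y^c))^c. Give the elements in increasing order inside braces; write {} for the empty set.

{1,3,4,5,7,9,10,11,14}

Y ∪ X = {1,2,3,4,5,6,7,8,9,10,11,12,13,14,15}
Z ∪ Y = {2,3,5,6,7,8,9,10,11,12,13,14,15}
(Y ∪ X) ∖ (Z ∪ Y) = {1,4}
((Y ∪ X) ∖ (Z ∪ Y))^c = {2,3,5,6,7,8,9,10,11,12,13,14,15}
X ∖ ((Y ∪ X) ∖ (Z ∪ Y))^c = {1,4}
Y^c = {1,3,4,7,10,11}
(X ∖ ((Y ∪ X) ∖ (Z ∪ Y))^c) ∪ Y^c = {1,3,4,7,10,11}
Z ∖ ((X ∖ ((Y ∪ X) ∖ (Z ∪ Y))^c) ∪ Y^c) = {2,6,8,12,13,15}
(Z ∖ ((X ∖ ((Y ∪ X) ∖ (Z ∪ Y))^c) ∪ Y^c))^c = {1,3,4,5,7,9,10,11,14}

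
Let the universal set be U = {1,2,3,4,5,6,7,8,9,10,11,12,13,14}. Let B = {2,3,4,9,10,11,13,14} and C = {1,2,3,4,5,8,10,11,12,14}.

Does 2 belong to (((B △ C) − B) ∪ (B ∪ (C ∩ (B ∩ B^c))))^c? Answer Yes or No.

2 ∈ B and 2 ∈ C, so 2 ∉ B △ C
2 ∉ (B △ C) and 2 ∈ B, so 2 ∉ (B △ C) − B
2 ∈ B, so 2 ∉ B^c
2 ∈ B and 2 ∉ B^c, so 2 ∉ B ∩ B^c
2 ∈ C and 2 ∉ (B ∩ B^c), so 2 ∉ C ∩ (B ∩ B^c)
2 ∈ B and 2 ∉ (C ∩ (B ∩ B^c)), so 2 ∈ B ∪ (C ∩ (B ∩ B^c))
2 ∉ ((B △ C) − B) and 2 ∈ (B ∪ (C ∩ (B ∩ B^c))), so 2 ∈ ((B △ C) − B) ∪ (B ∪ (C ∩ (B ∩ B^c)))
2 ∉ (((B △ C) − B) ∪ (B ∪ (C ∩ (B ∩ B^c))))^c since 2 ∈ (((B △ C) − B) ∪ (B ∪ (C ∩ (B ∩ B^c))))

No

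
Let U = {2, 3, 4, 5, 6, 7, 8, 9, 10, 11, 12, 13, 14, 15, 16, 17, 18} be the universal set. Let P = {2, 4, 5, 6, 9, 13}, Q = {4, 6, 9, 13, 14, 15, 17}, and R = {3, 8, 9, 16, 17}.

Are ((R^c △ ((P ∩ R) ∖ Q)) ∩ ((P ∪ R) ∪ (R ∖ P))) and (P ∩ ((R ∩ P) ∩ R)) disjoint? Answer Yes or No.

R^c = {2, 4, 5, 6, 7, 10, 11, 12, 13, 14, 15, 18}
P ∩ R = {9}
(P ∩ R) ∖ Q = {}
R^c △ ((P ∩ R) ∖ Q) = {2, 4, 5, 6, 7, 10, 11, 12, 13, 14, 15, 18}
P ∪ R = {2, 3, 4, 5, 6, 8, 9, 13, 16, 17}
R ∖ P = {3, 8, 16, 17}
(P ∪ R) ∪ (R ∖ P) = {2, 3, 4, 5, 6, 8, 9, 13, 16, 17}
(R^c △ ((P ∩ R) ∖ Q)) ∩ ((P ∪ R) ∪ (R ∖ P)) = {2, 4, 5, 6, 13}
R ∩ P = {9}
(R ∩ P) ∩ R = {9}
P ∩ ((R ∩ P) ∩ R) = {9}
{2, 4, 5, 6, 13} and {9} share no elements.

Yes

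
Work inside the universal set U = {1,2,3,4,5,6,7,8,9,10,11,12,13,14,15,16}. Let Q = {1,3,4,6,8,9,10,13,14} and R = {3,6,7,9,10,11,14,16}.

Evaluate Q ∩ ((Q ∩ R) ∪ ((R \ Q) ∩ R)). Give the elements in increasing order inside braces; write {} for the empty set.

Q ∩ R = {3,6,9,10,14}
R \ Q = {7,11,16}
(R \ Q) ∩ R = {7,11,16}
(Q ∩ R) ∪ ((R \ Q) ∩ R) = {3,6,7,9,10,11,14,16}
Q ∩ ((Q ∩ R) ∪ ((R \ Q) ∩ R)) = {3,6,9,10,14}

{3,6,9,10,14}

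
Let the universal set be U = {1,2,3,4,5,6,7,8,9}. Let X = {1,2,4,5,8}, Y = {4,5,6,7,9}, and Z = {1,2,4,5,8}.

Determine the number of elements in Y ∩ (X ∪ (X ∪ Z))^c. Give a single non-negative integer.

3

X ∪ Z = {1,2,4,5,8}
X ∪ (X ∪ Z) = {1,2,4,5,8}
(X ∪ (X ∪ Z))^c = {3,6,7,9}
Y ∩ (X ∪ (X ∪ Z))^c = {6,7,9}
|Y ∩ (X ∪ (X ∪ Z))^c| = 3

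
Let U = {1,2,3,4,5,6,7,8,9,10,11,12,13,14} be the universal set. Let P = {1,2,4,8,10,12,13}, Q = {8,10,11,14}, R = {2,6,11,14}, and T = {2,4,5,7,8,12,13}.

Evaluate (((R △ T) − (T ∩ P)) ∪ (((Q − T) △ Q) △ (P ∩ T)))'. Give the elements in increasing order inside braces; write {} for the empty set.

R △ T = {4,5,6,7,8,11,12,13,14}
T ∩ P = {2,4,8,12,13}
(R △ T) − (T ∩ P) = {5,6,7,11,14}
Q − T = {10,11,14}
(Q − T) △ Q = {8}
P ∩ T = {2,4,8,12,13}
((Q − T) △ Q) △ (P ∩ T) = {2,4,12,13}
((R △ T) − (T ∩ P)) ∪ (((Q − T) △ Q) △ (P ∩ T)) = {2,4,5,6,7,11,12,13,14}
(((R △ T) − (T ∩ P)) ∪ (((Q − T) △ Q) △ (P ∩ T)))' = {1,3,8,9,10}

{1,3,8,9,10}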